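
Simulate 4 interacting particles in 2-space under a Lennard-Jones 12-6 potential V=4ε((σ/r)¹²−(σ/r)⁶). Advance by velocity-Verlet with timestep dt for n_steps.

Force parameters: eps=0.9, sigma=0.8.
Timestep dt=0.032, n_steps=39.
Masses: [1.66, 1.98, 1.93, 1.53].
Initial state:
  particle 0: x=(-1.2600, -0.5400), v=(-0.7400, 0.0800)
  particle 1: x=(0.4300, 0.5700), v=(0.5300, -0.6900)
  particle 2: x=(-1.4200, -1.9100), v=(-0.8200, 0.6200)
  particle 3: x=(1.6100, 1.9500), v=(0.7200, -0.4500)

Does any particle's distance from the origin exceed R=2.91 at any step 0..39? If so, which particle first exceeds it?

step 0: x0=(-1.2600, -0.5400) x1=(0.4300, 0.5700) x2=(-1.4200, -1.9100) x3=(1.6100, 1.9500)
step 1: x0=(-1.2837, -0.5376) x1=(0.4470, 0.5479) x2=(-1.4462, -1.8900) x3=(1.6330, 1.9356)
step 2: x0=(-1.3074, -0.5356) x1=(0.4639, 0.5259) x2=(-1.4724, -1.8697) x3=(1.6560, 1.9211)
step 3: x0=(-1.3311, -0.5339) x1=(0.4809, 0.5039) x2=(-1.4985, -1.8491) x3=(1.6790, 1.9066)
step 4: x0=(-1.3549, -0.5327) x1=(0.4979, 0.4818) x2=(-1.5246, -1.8280) x3=(1.7019, 1.8921)
step 5: x0=(-1.3788, -0.5319) x1=(0.5149, 0.4599) x2=(-1.5507, -1.8066) x3=(1.7248, 1.8775)
step 6: x0=(-1.4026, -0.5317) x1=(0.5319, 0.4379) x2=(-1.5767, -1.7847) x3=(1.7476, 1.8629)
step 7: x0=(-1.4266, -0.5320) x1=(0.5490, 0.4160) x2=(-1.6026, -1.7624) x3=(1.7704, 1.8482)
step 8: x0=(-1.4506, -0.5329) x1=(0.5660, 0.3940) x2=(-1.6284, -1.7394) x3=(1.7932, 1.8335)
step 9: x0=(-1.4747, -0.5346) x1=(0.5831, 0.3721) x2=(-1.6541, -1.7158) x3=(1.8160, 1.8188)
step 10: x0=(-1.4990, -0.5371) x1=(0.6001, 0.3502) x2=(-1.6797, -1.6916) x3=(1.8387, 1.8040)
step 11: x0=(-1.5233, -0.5405) x1=(0.6172, 0.3284) x2=(-1.7052, -1.6665) x3=(1.8614, 1.7893)
step 12: x0=(-1.5479, -0.5450) x1=(0.6343, 0.3065) x2=(-1.7306, -1.6406) x3=(1.8841, 1.7744)
step 13: x0=(-1.5726, -0.5506) x1=(0.6514, 0.2847) x2=(-1.7558, -1.6136) x3=(1.9068, 1.7596)
step 14: x0=(-1.5975, -0.5576) x1=(0.6685, 0.2629) x2=(-1.7808, -1.5854) x3=(1.9294, 1.7447)
step 15: x0=(-1.6227, -0.5661) x1=(0.6856, 0.2411) x2=(-1.8055, -1.5560) x3=(1.9520, 1.7298)
step 16: x0=(-1.6483, -0.5763) x1=(0.7027, 0.2193) x2=(-1.8300, -1.5251) x3=(1.9746, 1.7149)
step 17: x0=(-1.6740, -0.5879) x1=(0.7199, 0.1976) x2=(-1.8542, -1.4929) x3=(1.9972, 1.7000)
step 18: x0=(-1.7000, -0.6005) x1=(0.7370, 0.1758) x2=(-1.8783, -1.4600) x3=(2.0197, 1.6850)
step 19: x0=(-1.7257, -0.6118) x1=(0.7542, 0.1541) x2=(-1.9026, -1.4281) x3=(2.0423, 1.6700)
step 20: x0=(-1.7500, -0.6166) x1=(0.7713, 0.1324) x2=(-1.9281, -1.4018) x3=(2.0648, 1.6550)
step 21: x0=(-1.7710, -0.6070) x1=(0.7885, 0.1107) x2=(-1.9564, -1.3879) x3=(2.0873, 1.6399)
step 22: x0=(-1.7884, -0.5822) x1=(0.8057, 0.0891) x2=(-1.9879, -1.3871) x3=(2.1097, 1.6248)
step 23: x0=(-1.8039, -0.5497) x1=(0.8229, 0.0674) x2=(-2.0209, -1.3929) x3=(2.1322, 1.6098)
step 24: x0=(-1.8189, -0.5153) x1=(0.8401, 0.0458) x2=(-2.0544, -1.4003) x3=(2.1546, 1.5946)
step 25: x0=(-1.8341, -0.4817) x1=(0.8574, 0.0241) x2=(-2.0877, -1.4071) x3=(2.1770, 1.5795)
step 26: x0=(-1.8497, -0.4496) x1=(0.8746, 0.0025) x2=(-2.1207, -1.4126) x3=(2.1994, 1.5644)
step 27: x0=(-1.8658, -0.4190) x1=(0.8918, -0.0191) x2=(-2.1533, -1.4167) x3=(2.2218, 1.5492)
step 28: x0=(-1.8822, -0.3899) x1=(0.9091, -0.0407) x2=(-2.1855, -1.4195) x3=(2.2442, 1.5340)
step 29: x0=(-1.8991, -0.3622) x1=(0.9263, -0.0622) x2=(-2.2173, -1.4212) x3=(2.2665, 1.5188)
step 30: x0=(-1.9163, -0.3357) x1=(0.9436, -0.0838) x2=(-2.2489, -1.4219) x3=(2.2889, 1.5036)
step 31: x0=(-1.9339, -0.3101) x1=(0.9609, -0.1054) x2=(-2.2802, -1.4217) x3=(2.3112, 1.4883)
step 32: x0=(-1.9517, -0.2855) x1=(0.9782, -0.1269) x2=(-2.3112, -1.4207) x3=(2.3335, 1.4731)
step 33: x0=(-1.9697, -0.2617) x1=(0.9955, -0.1484) x2=(-2.3420, -1.4190) x3=(2.3558, 1.4578)
step 34: x0=(-1.9880, -0.2387) x1=(1.0128, -0.1699) x2=(-2.3726, -1.4167) x3=(2.3781, 1.4425)
step 35: x0=(-2.0065, -0.2162) x1=(1.0301, -0.1914) x2=(-2.4031, -1.4138) x3=(2.4004, 1.4272)
step 36: x0=(-2.0252, -0.1943) x1=(1.0474, -0.2129) x2=(-2.4334, -1.4105) x3=(2.4226, 1.4119)
step 37: x0=(-2.0441, -0.1729) x1=(1.0647, -0.2344) x2=(-2.4635, -1.4067) x3=(2.4449, 1.3966)
step 38: x0=(-2.0631, -0.1520) x1=(1.0821, -0.2558) x2=(-2.4935, -1.4026) x3=(2.4671, 1.3812)
step 39: x0=(-2.0823, -0.1315) x1=(1.0994, -0.2773) x2=(-2.5234, -1.3980) x3=(2.4893, 1.3659)

no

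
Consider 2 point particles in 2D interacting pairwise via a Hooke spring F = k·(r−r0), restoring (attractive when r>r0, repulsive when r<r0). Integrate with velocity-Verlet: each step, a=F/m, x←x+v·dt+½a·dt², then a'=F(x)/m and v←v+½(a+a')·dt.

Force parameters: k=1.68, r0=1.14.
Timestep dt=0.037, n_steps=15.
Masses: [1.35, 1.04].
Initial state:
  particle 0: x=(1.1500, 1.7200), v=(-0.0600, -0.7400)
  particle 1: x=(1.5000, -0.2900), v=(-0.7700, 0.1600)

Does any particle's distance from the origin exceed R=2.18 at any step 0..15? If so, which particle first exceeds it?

step 0: x0=(1.1500, 1.7200) x1=(1.5000, -0.2900)
step 1: x0=(1.1479, 1.6919) x1=(1.4713, -0.2831)
step 2: x0=(1.1461, 1.6623) x1=(1.4424, -0.2743)
step 3: x0=(1.1444, 1.6313) x1=(1.4131, -0.2637)
step 4: x0=(1.1430, 1.5990) x1=(1.3836, -0.2515)
step 5: x0=(1.1417, 1.5656) x1=(1.3540, -0.2376)
step 6: x0=(1.1405, 1.5309) x1=(1.3241, -0.2223)
step 7: x0=(1.1395, 1.4952) x1=(1.2941, -0.2056)
step 8: x0=(1.1385, 1.4586) x1=(1.2640, -0.1876)
step 9: x0=(1.1376, 1.4210) x1=(1.2338, -0.1685)
step 10: x0=(1.1367, 1.3827) x1=(1.2035, -0.1484)
step 11: x0=(1.1359, 1.3438) x1=(1.1732, -0.1275)
step 12: x0=(1.1351, 1.3043) x1=(1.1429, -0.1058)
step 13: x0=(1.1343, 1.2643) x1=(1.1125, -0.0835)
step 14: x0=(1.1335, 1.2239) x1=(1.0822, -0.0608)
step 15: x0=(1.1327, 1.1833) x1=(1.0519, -0.0377)

no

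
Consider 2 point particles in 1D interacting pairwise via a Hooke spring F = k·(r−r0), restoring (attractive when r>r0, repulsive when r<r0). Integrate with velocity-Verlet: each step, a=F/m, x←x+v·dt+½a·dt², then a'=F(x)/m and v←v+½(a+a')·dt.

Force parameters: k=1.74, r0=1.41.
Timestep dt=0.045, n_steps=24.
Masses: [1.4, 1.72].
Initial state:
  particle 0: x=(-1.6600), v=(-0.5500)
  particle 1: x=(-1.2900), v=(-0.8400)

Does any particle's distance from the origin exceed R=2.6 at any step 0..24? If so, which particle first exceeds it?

yes, particle 0

step 0: x0=(-1.6600) x1=(-1.2900)
step 1: x0=(-1.6861) x1=(-1.3267)
step 2: x0=(-1.7148) x1=(-1.3613)
step 3: x0=(-1.7461) x1=(-1.3937)
step 4: x0=(-1.7801) x1=(-1.4240)
step 5: x0=(-1.8168) x1=(-1.4521)
step 6: x0=(-1.8561) x1=(-1.4780)
step 7: x0=(-1.8980) x1=(-1.5019)
step 8: x0=(-1.9425) x1=(-1.5236)
step 9: x0=(-1.9894) x1=(-1.5434)
step 10: x0=(-2.0388) x1=(-1.5611)
step 11: x0=(-2.0905) x1=(-1.5770)
step 12: x0=(-2.1445) x1=(-1.5910)
step 13: x0=(-2.2007) x1=(-1.6032)
step 14: x0=(-2.2588) x1=(-1.6138)
step 15: x0=(-2.3189) x1=(-1.6228)
step 16: x0=(-2.3808) x1=(-1.6304)
step 17: x0=(-2.4444) x1=(-1.6366)
step 18: x0=(-2.5095) x1=(-1.6416)
step 19: x0=(-2.5759) x1=(-1.6454)
step 20: x0=(-2.6436) x1=(-1.6483)
step 21: x0=(-2.7123) x1=(-1.6504)
step 22: x0=(-2.7818) x1=(-1.6517)
step 23: x0=(-2.8521) x1=(-1.6524)
step 24: x0=(-2.9229) x1=(-1.6527)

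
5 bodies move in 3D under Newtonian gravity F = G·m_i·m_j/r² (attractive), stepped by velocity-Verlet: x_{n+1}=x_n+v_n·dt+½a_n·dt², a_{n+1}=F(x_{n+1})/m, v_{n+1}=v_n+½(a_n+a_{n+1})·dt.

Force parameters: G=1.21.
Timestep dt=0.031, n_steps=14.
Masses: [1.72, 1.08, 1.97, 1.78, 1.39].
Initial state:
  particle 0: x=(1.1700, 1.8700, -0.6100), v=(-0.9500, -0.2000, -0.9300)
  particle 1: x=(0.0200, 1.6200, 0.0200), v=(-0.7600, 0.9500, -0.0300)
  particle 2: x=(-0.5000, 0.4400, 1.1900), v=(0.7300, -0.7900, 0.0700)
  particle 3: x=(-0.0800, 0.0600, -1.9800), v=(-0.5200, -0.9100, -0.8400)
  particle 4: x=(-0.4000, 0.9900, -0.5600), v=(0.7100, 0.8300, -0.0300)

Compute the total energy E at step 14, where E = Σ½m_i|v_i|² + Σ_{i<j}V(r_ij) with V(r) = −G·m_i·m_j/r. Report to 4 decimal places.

step 0: x0=(1.1700, 1.8700, -0.6100) x1=(0.0200, 1.6200, 0.0200) x2=(-0.5000, 0.4400, 1.1900) x3=(-0.0800, 0.0600, -1.9800) x4=(-0.4000, 0.9900, -0.5600)
step 1: x0=(1.1399, 1.8634, -0.6386) x1=(-0.0036, 1.6486, 0.0184) x2=(-0.4772, 0.4158, 1.1916) x3=(-0.0961, 0.0321, -2.0056) x4=(-0.3774, 1.0160, -0.5605)
step 2: x0=(1.1084, 1.8561, -0.6669) x1=(-0.0272, 1.6755, 0.0153) x2=(-0.4541, 0.3921, 1.1922) x3=(-0.1122, 0.0049, -2.0302) x4=(-0.3535, 1.0428, -0.5600)
step 3: x0=(1.0755, 1.8481, -0.6947) x1=(-0.0507, 1.7004, 0.0107) x2=(-0.4308, 0.3689, 1.1917) x3=(-0.1282, -0.0218, -2.0539) x4=(-0.3285, 1.0704, -0.5585)
step 4: x0=(1.0411, 1.8393, -0.7221) x1=(-0.0740, 1.7234, 0.0045) x2=(-0.4071, 0.3463, 1.1902) x3=(-0.1441, -0.0478, -2.0767) x4=(-0.3022, 1.0988, -0.5560)
step 5: x0=(1.0053, 1.8298, -0.7490) x1=(-0.0971, 1.7442, -0.0035) x2=(-0.3833, 0.3243, 1.1877) x3=(-0.1600, -0.0731, -2.0987) x4=(-0.2748, 1.1283, -0.5524)
step 6: x0=(0.9680, 1.8194, -0.7754) x1=(-0.1198, 1.7628, -0.0134) x2=(-0.3592, 0.3028, 1.1842) x3=(-0.1757, -0.0979, -2.1199) x4=(-0.2462, 1.1589, -0.5476)
step 7: x0=(0.9292, 1.8083, -0.8011) x1=(-0.1421, 1.7790, -0.0254) x2=(-0.3350, 0.2819, 1.1797) x3=(-0.1914, -0.1221, -2.1403) x4=(-0.2165, 1.1907, -0.5416)
step 8: x0=(0.8887, 1.7964, -0.8262) x1=(-0.1637, 1.7926, -0.0395) x2=(-0.3105, 0.2616, 1.1743) x3=(-0.2069, -0.1457, -2.1600) x4=(-0.1856, 1.2241, -0.5343)
step 9: x0=(0.8464, 1.7836, -0.8506) x1=(-0.1846, 1.8035, -0.0561) x2=(-0.2859, 0.2419, 1.1680) x3=(-0.2223, -0.1687, -2.1789) x4=(-0.1536, 1.2591, -0.5257)
step 10: x0=(0.8024, 1.7698, -0.8742) x1=(-0.2044, 1.8113, -0.0751) x2=(-0.2611, 0.2227, 1.1608) x3=(-0.2376, -0.1912, -2.1970) x4=(-0.1205, 1.2960, -0.5158)
step 11: x0=(0.7564, 1.7552, -0.8968) x1=(-0.2229, 1.8159, -0.0971) x2=(-0.2362, 0.2042, 1.1526) x3=(-0.2528, -0.2131, -2.2145) x4=(-0.0864, 1.3350, -0.5044)
step 12: x0=(0.7082, 1.7395, -0.9182) x1=(-0.2396, 1.8169, -0.1220) x2=(-0.2112, 0.1862, 1.1436) x3=(-0.2678, -0.2344, -2.2313) x4=(-0.0514, 1.3766, -0.4918)
step 13: x0=(0.6578, 1.7227, -0.9382) x1=(-0.2539, 1.8140, -0.1504) x2=(-0.1860, 0.1688, 1.1336) x3=(-0.2826, -0.2552, -2.2475) x4=(-0.0158, 1.4209, -0.4778)
step 14: x0=(0.6048, 1.7049, -0.9565) x1=(-0.2650, 1.8069, -0.1825) x2=(-0.1608, 0.1520, 1.1229) x3=(-0.2973, -0.2754, -2.2630) x4=(0.0201, 1.4683, -0.4628)
step 0 velocities: v0=(-0.9500, -0.2000, -0.9300) v1=(-0.7600, 0.9500, -0.0300) v2=(0.7300, -0.7900, 0.0700) v3=(-0.5200, -0.9100, -0.8400) v4=(0.7100, 0.8300, -0.0300)
step 0: KE=5.9340, PE=-15.3167, E=-9.3827
step 14 velocities: v0=(-1.7525, -0.5934, -0.5527) v1=(-0.2894, -0.3016, -1.0980) v2=(0.8159, -0.5322, -0.3615) v3=(-0.4719, -0.6437, -0.4894) v4=(1.1541, 1.5829, 0.4954)
step 14: KE=8.6333, PE=-18.0154, E=-9.3821

-9.3821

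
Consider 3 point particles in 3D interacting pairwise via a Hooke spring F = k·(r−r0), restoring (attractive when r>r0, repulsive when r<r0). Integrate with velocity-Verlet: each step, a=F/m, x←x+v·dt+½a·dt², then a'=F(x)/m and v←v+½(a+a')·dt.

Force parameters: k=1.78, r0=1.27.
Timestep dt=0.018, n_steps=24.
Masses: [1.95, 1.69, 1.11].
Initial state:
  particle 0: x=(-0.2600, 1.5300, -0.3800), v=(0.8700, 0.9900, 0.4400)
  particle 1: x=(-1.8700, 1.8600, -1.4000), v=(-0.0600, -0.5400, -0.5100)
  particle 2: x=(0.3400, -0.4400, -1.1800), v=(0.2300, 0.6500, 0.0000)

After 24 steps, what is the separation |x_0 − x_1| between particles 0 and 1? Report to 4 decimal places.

2.2435

step 0: x0=(-0.2600, 1.5300, -0.3800) x1=(-1.8700, 1.8600, -1.4000) x2=(0.3400, -0.4400, -1.1800)
step 1: x0=(-0.2444, 1.5477, -0.3722) x1=(-1.8708, 1.8500, -1.4091) x2=(0.3437, -0.4277, -1.1799)
step 2: x0=(-0.2289, 1.5652, -0.3646) x1=(-1.8709, 1.8395, -1.4180) x2=(0.3466, -0.4143, -1.1798)
step 3: x0=(-0.2134, 1.5825, -0.3572) x1=(-1.8703, 1.8286, -1.4268) x2=(0.3487, -0.3997, -1.1795)
step 4: x0=(-0.1981, 1.5995, -0.3500) x1=(-1.8691, 1.8171, -1.4353) x2=(0.3500, -0.3840, -1.1791)
step 5: x0=(-0.1829, 1.6164, -0.3430) x1=(-1.8673, 1.8052, -1.4437) x2=(0.3505, -0.3672, -1.1787)
step 6: x0=(-0.1678, 1.6329, -0.3363) x1=(-1.8647, 1.7928, -1.4519) x2=(0.3501, -0.3493, -1.1781)
step 7: x0=(-0.1529, 1.6493, -0.3298) x1=(-1.8616, 1.7799, -1.4599) x2=(0.3490, -0.3303, -1.1774)
step 8: x0=(-0.1380, 1.6654, -0.3236) x1=(-1.8577, 1.7667, -1.4677) x2=(0.3471, -0.3101, -1.1766)
step 9: x0=(-0.1233, 1.6813, -0.3175) x1=(-1.8532, 1.7529, -1.4753) x2=(0.3444, -0.2890, -1.1757)
step 10: x0=(-0.1088, 1.6970, -0.3117) x1=(-1.8480, 1.7388, -1.4826) x2=(0.3409, -0.2668, -1.1747)
step 11: x0=(-0.0944, 1.7124, -0.3062) x1=(-1.8422, 1.7243, -1.4898) x2=(0.3367, -0.2435, -1.1737)
step 12: x0=(-0.0801, 1.7276, -0.3009) x1=(-1.8357, 1.7094, -1.4967) x2=(0.3318, -0.2193, -1.1725)
step 13: x0=(-0.0660, 1.7425, -0.2959) x1=(-1.8285, 1.6941, -1.5034) x2=(0.3261, -0.1940, -1.1712)
step 14: x0=(-0.0521, 1.7572, -0.2911) x1=(-1.8207, 1.6785, -1.5099) x2=(0.3198, -0.1678, -1.1698)
step 15: x0=(-0.0383, 1.7716, -0.2865) x1=(-1.8122, 1.6625, -1.5161) x2=(0.3127, -0.1407, -1.1684)
step 16: x0=(-0.0247, 1.7858, -0.2822) x1=(-1.8031, 1.6462, -1.5221) x2=(0.3049, -0.1126, -1.1669)
step 17: x0=(-0.0113, 1.7998, -0.2782) x1=(-1.7934, 1.6296, -1.5278) x2=(0.2965, -0.0837, -1.1652)
step 18: x0=(0.0019, 1.8135, -0.2745) x1=(-1.7830, 1.6127, -1.5333) x2=(0.2875, -0.0539, -1.1635)
step 19: x0=(0.0150, 1.8270, -0.2709) x1=(-1.7719, 1.5956, -1.5386) x2=(0.2778, -0.0232, -1.1618)
step 20: x0=(0.0278, 1.8402, -0.2677) x1=(-1.7603, 1.5782, -1.5436) x2=(0.2675, 0.0082, -1.1599)
step 21: x0=(0.0405, 1.8532, -0.2647) x1=(-1.7480, 1.5605, -1.5484) x2=(0.2566, 0.0405, -1.1580)
step 22: x0=(0.0529, 1.8660, -0.2620) x1=(-1.7352, 1.5427, -1.5529) x2=(0.2452, 0.0735, -1.1560)
step 23: x0=(0.0651, 1.8785, -0.2595) x1=(-1.7217, 1.5246, -1.5571) x2=(0.2332, 0.1072, -1.1539)
step 24: x0=(0.0772, 1.8908, -0.2573) x1=(-1.7077, 1.5064, -1.5611) x2=(0.2207, 0.1416, -1.1517)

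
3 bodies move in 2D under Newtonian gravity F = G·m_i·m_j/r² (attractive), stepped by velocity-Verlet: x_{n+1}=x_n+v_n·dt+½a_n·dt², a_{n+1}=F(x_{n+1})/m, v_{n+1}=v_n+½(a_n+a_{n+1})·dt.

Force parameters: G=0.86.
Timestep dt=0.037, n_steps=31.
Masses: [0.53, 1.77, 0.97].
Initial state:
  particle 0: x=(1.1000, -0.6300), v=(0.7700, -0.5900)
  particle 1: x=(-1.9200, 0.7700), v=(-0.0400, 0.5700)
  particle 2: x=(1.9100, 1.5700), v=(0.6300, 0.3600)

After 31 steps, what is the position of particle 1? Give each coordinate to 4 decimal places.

step 0: x0=(1.1000, -0.6300) x1=(-1.9200, 0.7700) x2=(1.9100, 1.5700)
step 1: x0=(1.1284, -0.6517) x1=(-1.9214, 0.7911) x2=(1.9332, 1.5833)
step 2: x0=(1.1568, -0.6731) x1=(-1.9227, 0.8122) x2=(1.9563, 1.5964)
step 3: x0=(1.1850, -0.6943) x1=(-1.9239, 0.8332) x2=(1.9792, 1.6094)
step 4: x0=(1.2132, -0.7152) x1=(-1.9249, 0.8543) x2=(2.0019, 1.6222)
step 5: x0=(1.2413, -0.7358) x1=(-1.9259, 0.8753) x2=(2.0245, 1.6350)
step 6: x0=(1.2692, -0.7562) x1=(-1.9267, 0.8964) x2=(2.0469, 1.6476)
step 7: x0=(1.2971, -0.7764) x1=(-1.9274, 0.9174) x2=(2.0691, 1.6601)
step 8: x0=(1.3249, -0.7963) x1=(-1.9281, 0.9384) x2=(2.0912, 1.6725)
step 9: x0=(1.3526, -0.8160) x1=(-1.9286, 0.9595) x2=(2.1132, 1.6848)
step 10: x0=(1.3803, -0.8354) x1=(-1.9290, 0.9805) x2=(2.1350, 1.6970)
step 11: x0=(1.4078, -0.8547) x1=(-1.9292, 1.0015) x2=(2.1566, 1.7090)
step 12: x0=(1.4353, -0.8737) x1=(-1.9294, 1.0224) x2=(2.1781, 1.7210)
step 13: x0=(1.4627, -0.8924) x1=(-1.9295, 1.0434) x2=(2.1995, 1.7329)
step 14: x0=(1.4900, -0.9110) x1=(-1.9295, 1.0644) x2=(2.2207, 1.7446)
step 15: x0=(1.5172, -0.9294) x1=(-1.9294, 1.0853) x2=(2.2418, 1.7563)
step 16: x0=(1.5444, -0.9475) x1=(-1.9292, 1.1063) x2=(2.2628, 1.7679)
step 17: x0=(1.5715, -0.9654) x1=(-1.9289, 1.1272) x2=(2.2836, 1.7793)
step 18: x0=(1.5985, -0.9832) x1=(-1.9285, 1.1481) x2=(2.3043, 1.7907)
step 19: x0=(1.6255, -1.0007) x1=(-1.9280, 1.1691) x2=(2.3248, 1.8020)
step 20: x0=(1.6523, -1.0181) x1=(-1.9274, 1.1900) x2=(2.3452, 1.8132)
step 21: x0=(1.6791, -1.0352) x1=(-1.9267, 1.2109) x2=(2.3655, 1.8243)
step 22: x0=(1.7059, -1.0522) x1=(-1.9260, 1.2318) x2=(2.3857, 1.8353)
step 23: x0=(1.7326, -1.0689) x1=(-1.9251, 1.2526) x2=(2.4058, 1.8463)
step 24: x0=(1.7592, -1.0855) x1=(-1.9242, 1.2735) x2=(2.4257, 1.8571)
step 25: x0=(1.7857, -1.1019) x1=(-1.9232, 1.2944) x2=(2.4455, 1.8679)
step 26: x0=(1.8122, -1.1182) x1=(-1.9220, 1.3152) x2=(2.4652, 1.8786)
step 27: x0=(1.8386, -1.1342) x1=(-1.9209, 1.3361) x2=(2.4847, 1.8892)
step 28: x0=(1.8650, -1.1501) x1=(-1.9196, 1.3569) x2=(2.5042, 1.8998)
step 29: x0=(1.8913, -1.1658) x1=(-1.9182, 1.3777) x2=(2.5235, 1.9102)
step 30: x0=(1.9176, -1.1814) x1=(-1.9168, 1.3985) x2=(2.5427, 1.9206)
step 31: x0=(1.9437, -1.1967) x1=(-1.9153, 1.4193) x2=(2.5618, 1.9310)

(-1.9153, 1.4193)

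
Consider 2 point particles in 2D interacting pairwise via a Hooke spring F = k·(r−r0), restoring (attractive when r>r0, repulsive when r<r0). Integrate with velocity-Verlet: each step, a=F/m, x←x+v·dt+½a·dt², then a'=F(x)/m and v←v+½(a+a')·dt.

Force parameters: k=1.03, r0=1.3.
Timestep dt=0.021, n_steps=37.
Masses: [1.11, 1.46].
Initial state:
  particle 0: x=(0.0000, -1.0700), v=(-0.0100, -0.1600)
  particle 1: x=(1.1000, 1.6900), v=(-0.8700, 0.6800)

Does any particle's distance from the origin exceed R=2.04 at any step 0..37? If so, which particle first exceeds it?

no

step 0: x0=(0.0000, -1.0700) x1=(1.1000, 1.6900)
step 1: x0=(-0.0001, -1.0730) x1=(1.0816, 1.7040)
step 2: x0=(0.0001, -1.0754) x1=(1.0631, 1.7176)
step 3: x0=(0.0005, -1.0772) x1=(1.0443, 1.7307)
step 4: x0=(0.0011, -1.0783) x1=(1.0254, 1.7432)
step 5: x0=(0.0020, -1.0788) x1=(1.0063, 1.7553)
step 6: x0=(0.0032, -1.0785) x1=(0.9870, 1.7669)
step 7: x0=(0.0045, -1.0777) x1=(0.9676, 1.7779)
step 8: x0=(0.0061, -1.0761) x1=(0.9479, 1.7885)
step 9: x0=(0.0079, -1.0739) x1=(0.9281, 1.7985)
step 10: x0=(0.0099, -1.0711) x1=(0.9082, 1.8081)
step 11: x0=(0.0121, -1.0675) x1=(0.8881, 1.8171)
step 12: x0=(0.0145, -1.0633) x1=(0.8678, 1.8256)
step 13: x0=(0.0172, -1.0584) x1=(0.8474, 1.8336)
step 14: x0=(0.0200, -1.0529) x1=(0.8268, 1.8411)
step 15: x0=(0.0230, -1.0467) x1=(0.8061, 1.8481)
step 16: x0=(0.0262, -1.0398) x1=(0.7852, 1.8546)
step 17: x0=(0.0295, -1.0322) x1=(0.7642, 1.8606)
step 18: x0=(0.0331, -1.0240) x1=(0.7431, 1.8661)
step 19: x0=(0.0368, -1.0151) x1=(0.7219, 1.8710)
step 20: x0=(0.0406, -1.0055) x1=(0.7005, 1.8755)
step 21: x0=(0.0446, -0.9953) x1=(0.6791, 1.8794)
step 22: x0=(0.0488, -0.9844) x1=(0.6575, 1.8829)
step 23: x0=(0.0530, -0.9728) x1=(0.6358, 1.8858)
step 24: x0=(0.0575, -0.9607) x1=(0.6140, 1.8883)
step 25: x0=(0.0620, -0.9478) x1=(0.5921, 1.8903)
step 26: x0=(0.0667, -0.9344) x1=(0.5701, 1.8917)
step 27: x0=(0.0714, -0.9203) x1=(0.5481, 1.8928)
step 28: x0=(0.0763, -0.9055) x1=(0.5259, 1.8933)
step 29: x0=(0.0813, -0.8902) x1=(0.5037, 1.8933)
step 30: x0=(0.0864, -0.8742) x1=(0.4814, 1.8929)
step 31: x0=(0.0915, -0.8577) x1=(0.4591, 1.8921)
step 32: x0=(0.0968, -0.8405) x1=(0.4367, 1.8907)
step 33: x0=(0.1021, -0.8228) x1=(0.4142, 1.8890)
step 34: x0=(0.1075, -0.8044) x1=(0.3917, 1.8868)
step 35: x0=(0.1129, -0.7855) x1=(0.3691, 1.8841)
step 36: x0=(0.1184, -0.7661) x1=(0.3465, 1.8810)
step 37: x0=(0.1240, -0.7460) x1=(0.3239, 1.8775)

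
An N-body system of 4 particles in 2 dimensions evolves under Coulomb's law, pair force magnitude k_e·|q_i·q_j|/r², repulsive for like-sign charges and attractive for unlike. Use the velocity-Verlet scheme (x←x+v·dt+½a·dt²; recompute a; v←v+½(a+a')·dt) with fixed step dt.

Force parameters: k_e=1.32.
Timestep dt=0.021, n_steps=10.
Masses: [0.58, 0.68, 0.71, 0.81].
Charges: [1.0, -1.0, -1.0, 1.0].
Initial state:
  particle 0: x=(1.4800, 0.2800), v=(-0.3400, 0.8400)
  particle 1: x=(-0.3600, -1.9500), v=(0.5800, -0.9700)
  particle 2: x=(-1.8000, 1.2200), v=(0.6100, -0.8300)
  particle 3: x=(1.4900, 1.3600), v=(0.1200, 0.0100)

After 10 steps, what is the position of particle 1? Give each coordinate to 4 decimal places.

step 0: x0=(1.4800, 0.2800) x1=(-0.3600, -1.9500) x2=(-1.8000, 1.2200) x3=(1.4900, 1.3600)
step 1: x0=(1.4728, 0.2972) x1=(-0.3478, -1.9703) x2=(-1.7871, 1.2026) x3=(1.4925, 1.3605)
step 2: x0=(1.4654, 0.3134) x1=(-0.3354, -1.9906) x2=(-1.7741, 1.1852) x3=(1.4949, 1.3616)
step 3: x0=(1.4578, 0.3286) x1=(-0.3229, -2.0108) x2=(-1.7610, 1.1679) x3=(1.4972, 1.3633)
step 4: x0=(1.4500, 0.3429) x1=(-0.3103, -2.0309) x2=(-1.7478, 1.1506) x3=(1.4995, 1.3656)
step 5: x0=(1.4420, 0.3561) x1=(-0.2976, -2.0510) x2=(-1.7345, 1.1334) x3=(1.5017, 1.3685)
step 6: x0=(1.4338, 0.3682) x1=(-0.2848, -2.0710) x2=(-1.7210, 1.1163) x3=(1.5038, 1.3721)
step 7: x0=(1.4254, 0.3793) x1=(-0.2718, -2.0910) x2=(-1.7074, 1.0991) x3=(1.5059, 1.3764)
step 8: x0=(1.4168, 0.3894) x1=(-0.2588, -2.1108) x2=(-1.6937, 1.0821) x3=(1.5080, 1.3813)
step 9: x0=(1.4078, 0.3983) x1=(-0.2456, -2.1307) x2=(-1.6798, 1.0650) x3=(1.5101, 1.3869)
step 10: x0=(1.3987, 0.4062) x1=(-0.2324, -2.1504) x2=(-1.6658, 1.0481) x3=(1.5121, 1.3932)

(-0.2324, -2.1504)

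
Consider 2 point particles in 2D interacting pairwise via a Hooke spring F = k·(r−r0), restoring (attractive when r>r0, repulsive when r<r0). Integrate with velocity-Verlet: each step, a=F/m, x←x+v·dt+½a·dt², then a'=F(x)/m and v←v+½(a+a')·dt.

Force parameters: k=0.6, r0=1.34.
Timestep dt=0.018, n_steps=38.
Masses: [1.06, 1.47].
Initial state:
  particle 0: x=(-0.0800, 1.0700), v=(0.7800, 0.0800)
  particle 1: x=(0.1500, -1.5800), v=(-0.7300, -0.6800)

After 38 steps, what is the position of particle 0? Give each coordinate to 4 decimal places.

(0.4452, 0.9346)

step 0: x0=(-0.0800, 1.0700) x1=(0.1500, -1.5800)
step 1: x0=(-0.0659, 1.0713) x1=(0.1369, -1.5922)
step 2: x0=(-0.0519, 1.0724) x1=(0.1237, -1.6041)
step 3: x0=(-0.0378, 1.0732) x1=(0.1105, -1.6159)
step 4: x0=(-0.0237, 1.0738) x1=(0.0973, -1.6276)
step 5: x0=(-0.0096, 1.0741) x1=(0.0841, -1.6390)
step 6: x0=(0.0045, 1.0742) x1=(0.0709, -1.6503)
step 7: x0=(0.0187, 1.0740) x1=(0.0577, -1.6613)
step 8: x0=(0.0328, 1.0736) x1=(0.0445, -1.6722)
step 9: x0=(0.0469, 1.0729) x1=(0.0313, -1.6829)
step 10: x0=(0.0610, 1.0720) x1=(0.0181, -1.6934)
step 11: x0=(0.0752, 1.0708) x1=(0.0049, -1.7038)
step 12: x0=(0.0893, 1.0693) x1=(-0.0083, -1.7139)
step 13: x0=(0.1034, 1.0676) x1=(-0.0214, -1.7239)
step 14: x0=(0.1175, 1.0656) x1=(-0.0346, -1.7336)
step 15: x0=(0.1316, 1.0633) x1=(-0.0478, -1.7432)
step 16: x0=(0.1456, 1.0608) x1=(-0.0610, -1.7526)
step 17: x0=(0.1597, 1.0579) x1=(-0.0741, -1.7617)
step 18: x0=(0.1737, 1.0549) x1=(-0.0872, -1.7707)
step 19: x0=(0.1877, 1.0515) x1=(-0.1003, -1.7795)
step 20: x0=(0.2017, 1.0479) x1=(-0.1134, -1.7881)
step 21: x0=(0.2156, 1.0440) x1=(-0.1265, -1.7965)
step 22: x0=(0.2295, 1.0398) x1=(-0.1395, -1.8046)
step 23: x0=(0.2434, 1.0353) x1=(-0.1526, -1.8126)
step 24: x0=(0.2572, 1.0306) x1=(-0.1655, -1.8204)
step 25: x0=(0.2710, 1.0256) x1=(-0.1785, -1.8280)
step 26: x0=(0.2847, 1.0203) x1=(-0.1914, -1.8354)
step 27: x0=(0.2984, 1.0147) x1=(-0.2043, -1.8425)
step 28: x0=(0.3121, 1.0088) x1=(-0.2172, -1.8495)
step 29: x0=(0.3257, 1.0027) x1=(-0.2300, -1.8563)
step 30: x0=(0.3392, 0.9962) x1=(-0.2428, -1.8629)
step 31: x0=(0.3527, 0.9895) x1=(-0.2555, -1.8692)
step 32: x0=(0.3661, 0.9825) x1=(-0.2682, -1.8754)
step 33: x0=(0.3795, 0.9752) x1=(-0.2809, -1.8813)
step 34: x0=(0.3928, 0.9677) x1=(-0.2935, -1.8871)
step 35: x0=(0.4060, 0.9598) x1=(-0.3060, -1.8926)
step 36: x0=(0.4192, 0.9517) x1=(-0.3185, -1.8979)
step 37: x0=(0.4322, 0.9433) x1=(-0.3310, -1.9031)
step 38: x0=(0.4452, 0.9346) x1=(-0.3434, -1.9080)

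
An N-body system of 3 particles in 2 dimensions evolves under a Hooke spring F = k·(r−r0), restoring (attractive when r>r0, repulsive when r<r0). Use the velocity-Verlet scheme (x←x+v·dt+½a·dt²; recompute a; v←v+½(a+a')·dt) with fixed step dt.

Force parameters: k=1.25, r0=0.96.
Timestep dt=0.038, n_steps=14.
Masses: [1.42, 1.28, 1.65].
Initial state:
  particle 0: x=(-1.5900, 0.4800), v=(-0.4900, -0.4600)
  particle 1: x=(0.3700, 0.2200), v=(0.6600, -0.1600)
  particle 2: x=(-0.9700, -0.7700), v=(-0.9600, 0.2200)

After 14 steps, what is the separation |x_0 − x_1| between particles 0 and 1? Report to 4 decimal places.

step 0: x0=(-1.5900, 0.4800) x1=(0.3700, 0.2200) x2=(-0.9700, -0.7700)
step 1: x0=(-1.6079, 0.4622) x1=(0.3940, 0.2137) x2=(-1.0063, -0.7612)
step 2: x0=(-1.6242, 0.4437) x1=(0.4156, 0.2070) x2=(-1.0421, -0.7515)
step 3: x0=(-1.6389, 0.4247) x1=(0.4348, 0.1999) x2=(-1.0773, -0.7410)
step 4: x0=(-1.6520, 0.4052) x1=(0.4514, 0.1923) x2=(-1.1120, -0.7297)
step 5: x0=(-1.6634, 0.3851) x1=(0.4653, 0.1843) x2=(-1.1460, -0.7177)
step 6: x0=(-1.6733, 0.3646) x1=(0.4765, 0.1758) x2=(-1.1792, -0.7049)
step 7: x0=(-1.6815, 0.3438) x1=(0.4849, 0.1669) x2=(-1.2117, -0.6914)
step 8: x0=(-1.6881, 0.3226) x1=(0.4904, 0.1575) x2=(-1.2434, -0.6772)
step 9: x0=(-1.6931, 0.3011) x1=(0.4929, 0.1477) x2=(-1.2741, -0.6625)
step 10: x0=(-1.6964, 0.2794) x1=(0.4925, 0.1373) x2=(-1.3039, -0.6473)
step 11: x0=(-1.6982, 0.2576) x1=(0.4890, 0.1266) x2=(-1.3328, -0.6315)
step 12: x0=(-1.6984, 0.2356) x1=(0.4825, 0.1154) x2=(-1.3606, -0.6153)
step 13: x0=(-1.6971, 0.2137) x1=(0.4729, 0.1037) x2=(-1.3873, -0.5988)
step 14: x0=(-1.6943, 0.1917) x1=(0.4602, 0.0917) x2=(-1.4130, -0.5820)

2.1568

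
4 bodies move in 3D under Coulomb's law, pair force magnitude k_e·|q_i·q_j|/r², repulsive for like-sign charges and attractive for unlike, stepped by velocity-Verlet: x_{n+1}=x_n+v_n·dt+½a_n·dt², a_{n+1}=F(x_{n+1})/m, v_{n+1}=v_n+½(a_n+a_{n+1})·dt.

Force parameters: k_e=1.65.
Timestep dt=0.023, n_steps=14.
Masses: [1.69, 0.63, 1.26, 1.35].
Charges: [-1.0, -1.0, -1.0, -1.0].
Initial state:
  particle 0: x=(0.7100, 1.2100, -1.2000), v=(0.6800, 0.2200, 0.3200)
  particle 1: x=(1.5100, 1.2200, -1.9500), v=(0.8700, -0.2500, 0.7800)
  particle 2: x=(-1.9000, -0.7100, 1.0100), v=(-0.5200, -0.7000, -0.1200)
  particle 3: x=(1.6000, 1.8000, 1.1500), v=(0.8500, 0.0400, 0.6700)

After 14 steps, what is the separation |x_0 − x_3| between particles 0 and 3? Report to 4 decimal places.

step 0: x0=(0.7100, 1.2100, -1.2000) x1=(1.5100, 1.2200, -1.9500) x2=(-1.9000, -0.7100, 1.0100) x3=(1.6000, 1.8000, 1.1500)
step 1: x0=(0.7255, 1.2151, -1.1925) x1=(1.5304, 1.2143, -1.9325) x2=(-1.9120, -0.7261, 1.0073) x3=(1.6196, 1.8009, 1.1655)
step 2: x0=(0.7406, 1.2201, -1.1849) x1=(1.5518, 1.2085, -1.9160) x2=(-1.9241, -0.7423, 1.0046) x3=(1.6392, 1.8019, 1.1811)
step 3: x0=(0.7555, 1.2252, -1.1770) x1=(1.5740, 1.2027, -1.9005) x2=(-1.9362, -0.7585, 1.0019) x3=(1.6589, 1.8030, 1.1969)
step 4: x0=(0.7700, 1.2302, -1.1689) x1=(1.5972, 1.1969, -1.8859) x2=(-1.9485, -0.7748, 0.9993) x3=(1.6787, 1.8041, 1.2129)
step 5: x0=(0.7842, 1.2353, -1.1607) x1=(1.6212, 1.1911, -1.8722) x2=(-1.9608, -0.7912, 0.9967) x3=(1.6985, 1.8053, 1.2290)
step 6: x0=(0.7980, 1.2404, -1.1522) x1=(1.6462, 1.1852, -1.8594) x2=(-1.9732, -0.8076, 0.9942) x3=(1.7184, 1.8065, 1.2452)
step 7: x0=(0.8115, 1.2455, -1.1436) x1=(1.6720, 1.1793, -1.8475) x2=(-1.9856, -0.8240, 0.9916) x3=(1.7384, 1.8077, 1.2616)
step 8: x0=(0.8247, 1.2507, -1.1348) x1=(1.6988, 1.1733, -1.8365) x2=(-1.9982, -0.8405, 0.9892) x3=(1.7584, 1.8091, 1.2781)
step 9: x0=(0.8376, 1.2559, -1.1258) x1=(1.7265, 1.1672, -1.8263) x2=(-2.0108, -0.8571, 0.9867) x3=(1.7785, 1.8104, 1.2948)
step 10: x0=(0.8501, 1.2611, -1.1166) x1=(1.7550, 1.1610, -1.8169) x2=(-2.0235, -0.8737, 0.9843) x3=(1.7986, 1.8118, 1.3117)
step 11: x0=(0.8623, 1.2663, -1.1073) x1=(1.7844, 1.1547, -1.8084) x2=(-2.0363, -0.8903, 0.9819) x3=(1.8188, 1.8133, 1.3287)
step 12: x0=(0.8743, 1.2716, -1.0978) x1=(1.8146, 1.1483, -1.8006) x2=(-2.0491, -0.9070, 0.9796) x3=(1.8390, 1.8148, 1.3458)
step 13: x0=(0.8859, 1.2769, -1.0882) x1=(1.8457, 1.1418, -1.7936) x2=(-2.0620, -0.9237, 0.9773) x3=(1.8593, 1.8163, 1.3631)
step 14: x0=(0.8972, 1.2822, -1.0785) x1=(1.8776, 1.1352, -1.7873) x2=(-2.0750, -0.9405, 0.9750) x3=(1.8796, 1.8179, 1.3805)

2.7016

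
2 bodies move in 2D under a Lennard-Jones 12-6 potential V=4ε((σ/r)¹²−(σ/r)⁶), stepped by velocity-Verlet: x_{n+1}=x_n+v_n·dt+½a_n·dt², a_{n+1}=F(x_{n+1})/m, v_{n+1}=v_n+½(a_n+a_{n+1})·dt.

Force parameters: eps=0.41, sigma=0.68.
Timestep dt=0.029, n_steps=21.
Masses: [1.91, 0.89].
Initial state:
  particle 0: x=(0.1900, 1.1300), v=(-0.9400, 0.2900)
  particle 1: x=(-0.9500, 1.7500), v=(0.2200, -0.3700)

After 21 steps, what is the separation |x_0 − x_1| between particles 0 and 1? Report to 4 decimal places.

step 0: x0=(0.1900, 1.1300) x1=(-0.9500, 1.7500)
step 1: x0=(0.1627, 1.1384) x1=(-0.9436, 1.7392)
step 2: x0=(0.1354, 1.1469) x1=(-0.9370, 1.7284)
step 3: x0=(0.1079, 1.1554) x1=(-0.9302, 1.7174)
step 4: x0=(0.0803, 1.1640) x1=(-0.9232, 1.7064)
step 5: x0=(0.0526, 1.1726) x1=(-0.9158, 1.6951)
step 6: x0=(0.0248, 1.1814) x1=(-0.9082, 1.6837)
step 7: x0=(-0.0033, 1.1902) x1=(-0.9000, 1.6720)
step 8: x0=(-0.0317, 1.1992) x1=(-0.8913, 1.6600)
step 9: x0=(-0.0604, 1.2084) x1=(-0.8818, 1.6476)
step 10: x0=(-0.0895, 1.2178) x1=(-0.8714, 1.6347)
step 11: x0=(-0.1191, 1.2275) x1=(-0.8599, 1.6212)
step 12: x0=(-0.1494, 1.2375) x1=(-0.8472, 1.6071)
step 13: x0=(-0.1799, 1.2477) x1=(-0.8337, 1.5926)
step 14: x0=(-0.2099, 1.2575) x1=(-0.8216, 1.5788)
step 15: x0=(-0.2356, 1.2652) x1=(-0.8184, 1.5696)
step 16: x0=(-0.2511, 1.2675) x1=(-0.8374, 1.5721)
step 17: x0=(-0.2570, 1.2648) x1=(-0.8768, 1.5852)
step 18: x0=(-0.2595, 1.2603) x1=(-0.9235, 1.6020)
step 19: x0=(-0.2617, 1.2557) x1=(-0.9710, 1.6193)
step 20: x0=(-0.2642, 1.2513) x1=(-1.0177, 1.6361)
step 21: x0=(-0.2673, 1.2471) x1=(-1.0631, 1.6523)

0.8930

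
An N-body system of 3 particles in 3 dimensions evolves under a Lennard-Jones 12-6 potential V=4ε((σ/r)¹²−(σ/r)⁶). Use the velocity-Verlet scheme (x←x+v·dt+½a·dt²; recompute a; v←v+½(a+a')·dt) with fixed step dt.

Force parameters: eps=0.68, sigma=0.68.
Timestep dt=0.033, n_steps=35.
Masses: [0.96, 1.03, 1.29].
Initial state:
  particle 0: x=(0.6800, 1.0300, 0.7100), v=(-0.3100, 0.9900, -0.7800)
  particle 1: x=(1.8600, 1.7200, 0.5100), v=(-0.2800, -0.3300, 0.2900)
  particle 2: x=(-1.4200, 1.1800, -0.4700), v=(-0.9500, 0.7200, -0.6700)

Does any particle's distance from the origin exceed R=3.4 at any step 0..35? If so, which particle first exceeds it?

step 0: x0=(0.6800, 1.0300, 0.7100) x1=(1.8600, 1.7200, 0.5100) x2=(-1.4200, 1.1800, -0.4700)
step 1: x0=(0.6698, 1.0627, 0.6842) x1=(1.8507, 1.7091, 0.5196) x2=(-1.4513, 1.2038, -0.4921)
step 2: x0=(0.6599, 1.0955, 0.6585) x1=(1.8412, 1.6980, 0.5292) x2=(-1.4827, 1.2275, -0.5142)
step 3: x0=(0.6501, 1.1285, 0.6327) x1=(1.8315, 1.6869, 0.5388) x2=(-1.5140, 1.2513, -0.5363)
step 4: x0=(0.6406, 1.1615, 0.6068) x1=(1.8216, 1.6757, 0.5485) x2=(-1.5454, 1.2750, -0.5584)
step 5: x0=(0.6313, 1.1946, 0.5810) x1=(1.8115, 1.6643, 0.5581) x2=(-1.5767, 1.2988, -0.5805)
step 6: x0=(0.6224, 1.2279, 0.5551) x1=(1.8010, 1.6529, 0.5678) x2=(-1.6081, 1.3226, -0.6026)
step 7: x0=(0.6137, 1.2613, 0.5293) x1=(1.7903, 1.6413, 0.5774) x2=(-1.6394, 1.3463, -0.6247)
step 8: x0=(0.6055, 1.2948, 0.5035) x1=(1.7792, 1.6296, 0.5871) x2=(-1.6707, 1.3701, -0.6468)
step 9: x0=(0.5976, 1.3285, 0.4777) x1=(1.7677, 1.6179, 0.5967) x2=(-1.7021, 1.3938, -0.6689)
step 10: x0=(0.5902, 1.3622, 0.4519) x1=(1.7558, 1.6060, 0.6063) x2=(-1.7334, 1.4176, -0.6910)
step 11: x0=(0.5832, 1.3960, 0.4262) x1=(1.7435, 1.5940, 0.6158) x2=(-1.7647, 1.4414, -0.7131)
step 12: x0=(0.5767, 1.4300, 0.4006) x1=(1.7307, 1.5819, 0.6252) x2=(-1.7960, 1.4651, -0.7352)
step 13: x0=(0.5707, 1.4640, 0.3750) x1=(1.7175, 1.5698, 0.6346) x2=(-1.8274, 1.4889, -0.7573)
step 14: x0=(0.5653, 1.4980, 0.3496) x1=(1.7038, 1.5577, 0.6439) x2=(-1.8587, 1.5126, -0.7794)
step 15: x0=(0.5603, 1.5320, 0.3244) x1=(1.6896, 1.5455, 0.6530) x2=(-1.8900, 1.5364, -0.8015)
step 16: x0=(0.5559, 1.5661, 0.2992) x1=(1.6749, 1.5333, 0.6620) x2=(-1.9213, 1.5602, -0.8236)
step 17: x0=(0.5520, 1.6002, 0.2743) x1=(1.6598, 1.5211, 0.6708) x2=(-1.9526, 1.5839, -0.8457)
step 18: x0=(0.5486, 1.6342, 0.2495) x1=(1.6441, 1.5090, 0.6794) x2=(-1.9840, 1.6077, -0.8678)
step 19: x0=(0.5456, 1.6681, 0.2249) x1=(1.6280, 1.4969, 0.6879) x2=(-2.0153, 1.6314, -0.8899)
step 20: x0=(0.5432, 1.7020, 0.2005) x1=(1.6115, 1.4849, 0.6962) x2=(-2.0466, 1.6552, -0.9120)
step 21: x0=(0.5411, 1.7358, 0.1763) x1=(1.5946, 1.4729, 0.7043) x2=(-2.0779, 1.6789, -0.9341)
step 22: x0=(0.5395, 1.7695, 0.1523) x1=(1.5773, 1.4611, 0.7122) x2=(-2.1092, 1.7027, -0.9562)
step 23: x0=(0.5382, 1.8031, 0.1285) x1=(1.5597, 1.4493, 0.7200) x2=(-2.1405, 1.7265, -0.9783)
step 24: x0=(0.5372, 1.8366, 0.1049) x1=(1.5418, 1.4377, 0.7275) x2=(-2.1718, 1.7502, -1.0004)
step 25: x0=(0.5366, 1.8700, 0.0815) x1=(1.5236, 1.4261, 0.7349) x2=(-2.2032, 1.7740, -1.0225)
step 26: x0=(0.5362, 1.9032, 0.0582) x1=(1.5051, 1.4147, 0.7421) x2=(-2.2345, 1.7977, -1.0445)
step 27: x0=(0.5360, 1.9363, 0.0351) x1=(1.4864, 1.4034, 0.7492) x2=(-2.2658, 1.8215, -1.0666)
step 28: x0=(0.5361, 1.9693, 0.0122) x1=(1.4676, 1.3922, 0.7561) x2=(-2.2971, 1.8453, -1.0887)
step 29: x0=(0.5363, 2.0022, -0.0106) x1=(1.4485, 1.3811, 0.7629) x2=(-2.3284, 1.8690, -1.1108)
step 30: x0=(0.5367, 2.0350, -0.0333) x1=(1.4294, 1.3701, 0.7696) x2=(-2.3597, 1.8928, -1.1329)
step 31: x0=(0.5371, 2.0677, -0.0558) x1=(1.4101, 1.3592, 0.7762) x2=(-2.3910, 1.9165, -1.1550)
step 32: x0=(0.5377, 2.1004, -0.0783) x1=(1.3907, 1.3483, 0.7827) x2=(-2.4223, 1.9403, -1.1771)
step 33: x0=(0.5384, 2.1329, -0.1006) x1=(1.3712, 1.3376, 0.7891) x2=(-2.4536, 1.9641, -1.1992)
step 34: x0=(0.5392, 2.1654, -0.1229) x1=(1.3517, 1.3268, 0.7954) x2=(-2.4849, 1.9878, -1.2213)
step 35: x0=(0.5400, 2.1978, -0.1451) x1=(1.3321, 1.3162, 0.8017) x2=(-2.5162, 2.0116, -1.2434)

yes, particle 2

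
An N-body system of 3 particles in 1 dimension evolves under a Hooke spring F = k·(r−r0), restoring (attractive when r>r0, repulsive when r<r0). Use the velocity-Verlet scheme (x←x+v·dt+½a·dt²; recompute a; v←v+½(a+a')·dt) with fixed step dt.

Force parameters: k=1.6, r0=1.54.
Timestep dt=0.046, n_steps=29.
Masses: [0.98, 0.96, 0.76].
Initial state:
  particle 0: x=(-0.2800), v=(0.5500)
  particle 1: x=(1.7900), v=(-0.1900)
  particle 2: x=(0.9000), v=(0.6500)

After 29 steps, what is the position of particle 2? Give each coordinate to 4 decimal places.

step 0: x0=(-0.2800) x1=(1.7900) x2=(0.9000)
step 1: x0=(-0.2544) x1=(1.7815) x2=(0.9293)
step 2: x0=(-0.2283) x1=(1.7736) x2=(0.9570)
step 3: x0=(-0.2019) x1=(1.7667) x2=(0.9832)
step 4: x0=(-0.1752) x1=(1.7609) x2=(1.0075)
step 5: x0=(-0.1483) x1=(1.7565) x2=(1.0299)
step 6: x0=(-0.1215) x1=(1.7537) x2=(1.0504)
step 7: x0=(-0.0948) x1=(1.7527) x2=(1.0687)
step 8: x0=(-0.0683) x1=(1.7536) x2=(1.0849)
step 9: x0=(-0.0421) x1=(1.7565) x2=(1.0989)
step 10: x0=(-0.0165) x1=(1.7617) x2=(1.1108)
step 11: x0=(0.0085) x1=(1.7692) x2=(1.1206)
step 12: x0=(0.0329) x1=(1.7790) x2=(1.1283)
step 13: x0=(0.0564) x1=(1.7912) x2=(1.1340)
step 14: x0=(0.0790) x1=(1.8059) x2=(1.1378)
step 15: x0=(0.1005) x1=(1.8230) x2=(1.1400)
step 16: x0=(0.1210) x1=(1.8424) x2=(1.1405)
step 17: x0=(0.1403) x1=(1.8642) x2=(1.1396)
step 18: x0=(0.1583) x1=(1.8882) x2=(1.1374)
step 19: x0=(0.1751) x1=(1.9143) x2=(1.1343)
step 20: x0=(0.1906) x1=(1.9424) x2=(1.1304)
step 21: x0=(0.2047) x1=(1.9723) x2=(1.1259)
step 22: x0=(0.2175) x1=(2.0039) x2=(1.1210)
step 23: x0=(0.2289) x1=(2.0369) x2=(1.1161)
step 24: x0=(0.2390) x1=(2.0711) x2=(1.1113)
step 25: x0=(0.2478) x1=(2.1064) x2=(1.1069)
step 26: x0=(0.2553) x1=(2.1424) x2=(1.1031)
step 27: x0=(0.2616) x1=(2.1790) x2=(1.1002)
step 28: x0=(0.2669) x1=(2.2159) x2=(1.0984)
step 29: x0=(0.2711) x1=(2.2528) x2=(1.0978)

(1.0978)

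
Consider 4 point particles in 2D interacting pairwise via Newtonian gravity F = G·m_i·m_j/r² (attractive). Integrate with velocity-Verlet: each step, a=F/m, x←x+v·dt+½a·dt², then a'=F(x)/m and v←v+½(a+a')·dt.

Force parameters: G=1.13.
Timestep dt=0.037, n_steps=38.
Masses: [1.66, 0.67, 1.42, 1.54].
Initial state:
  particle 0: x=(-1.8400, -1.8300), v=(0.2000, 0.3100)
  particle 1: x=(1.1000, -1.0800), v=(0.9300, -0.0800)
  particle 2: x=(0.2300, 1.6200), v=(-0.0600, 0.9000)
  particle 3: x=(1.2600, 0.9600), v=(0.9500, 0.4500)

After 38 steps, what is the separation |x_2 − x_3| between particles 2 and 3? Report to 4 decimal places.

1.1578

step 0: x0=(-1.8400, -1.8300) x1=(1.1000, -1.0800) x2=(0.2300, 1.6200) x3=(1.2600, 0.9600)
step 1: x0=(-1.8325, -1.8184) x1=(1.1343, -1.0826) x2=(0.2284, 1.6527) x3=(1.2945, 0.9769)
step 2: x0=(-1.8246, -1.8066) x1=(1.1682, -1.0844) x2=(0.2281, 1.6844) x3=(1.3276, 0.9941)
step 3: x0=(-1.8165, -1.7945) x1=(1.2018, -1.0855) x2=(0.2289, 1.7151) x3=(1.3596, 1.0118)
step 4: x0=(-1.8082, -1.7823) x1=(1.2352, -1.0859) x2=(0.2308, 1.7448) x3=(1.3904, 1.0297)
step 5: x0=(-1.7996, -1.7698) x1=(1.2682, -1.0856) x2=(0.2338, 1.7737) x3=(1.4200, 1.0480)
step 6: x0=(-1.7907, -1.7570) x1=(1.3010, -1.0847) x2=(0.2377, 1.8016) x3=(1.4485, 1.0665)
step 7: x0=(-1.7815, -1.7441) x1=(1.3334, -1.0830) x2=(0.2427, 1.8287) x3=(1.4760, 1.0853)
step 8: x0=(-1.7721, -1.7309) x1=(1.3656, -1.0807) x2=(0.2486, 1.8549) x3=(1.5025, 1.1043)
step 9: x0=(-1.7624, -1.7175) x1=(1.3974, -1.0777) x2=(0.2554, 1.8804) x3=(1.5280, 1.1236)
step 10: x0=(-1.7525, -1.7039) x1=(1.4290, -1.0741) x2=(0.2631, 1.9050) x3=(1.5525, 1.1430)
step 11: x0=(-1.7423, -1.6901) x1=(1.4603, -1.0698) x2=(0.2717, 1.9289) x3=(1.5760, 1.1627)
step 12: x0=(-1.7318, -1.6761) x1=(1.4913, -1.0649) x2=(0.2812, 1.9521) x3=(1.5986, 1.1825)
step 13: x0=(-1.7211, -1.6619) x1=(1.5220, -1.0594) x2=(0.2915, 1.9745) x3=(1.6202, 1.2026)
step 14: x0=(-1.7102, -1.6474) x1=(1.5524, -1.0533) x2=(0.3026, 1.9962) x3=(1.6410, 1.2228)
step 15: x0=(-1.6990, -1.6328) x1=(1.5825, -1.0466) x2=(0.3146, 2.0172) x3=(1.6608, 1.2432)
step 16: x0=(-1.6876, -1.6179) x1=(1.6124, -1.0393) x2=(0.3274, 2.0374) x3=(1.6798, 1.2637)
step 17: x0=(-1.6759, -1.6029) x1=(1.6419, -1.0314) x2=(0.3410, 2.0570) x3=(1.6979, 1.2844)
step 18: x0=(-1.6640, -1.5876) x1=(1.6712, -1.0229) x2=(0.3554, 2.0758) x3=(1.7150, 1.3053)
step 19: x0=(-1.6518, -1.5722) x1=(1.7001, -1.0138) x2=(0.3706, 2.0940) x3=(1.7313, 1.3264)
step 20: x0=(-1.6394, -1.5565) x1=(1.7288, -1.0042) x2=(0.3867, 2.1115) x3=(1.7467, 1.3476)
step 21: x0=(-1.6268, -1.5406) x1=(1.7572, -0.9940) x2=(0.4035, 2.1283) x3=(1.7613, 1.3690)
step 22: x0=(-1.6139, -1.5245) x1=(1.7853, -0.9832) x2=(0.4212, 2.1444) x3=(1.7749, 1.3906)
step 23: x0=(-1.6008, -1.5083) x1=(1.8131, -0.9719) x2=(0.4397, 2.1598) x3=(1.7876, 1.4124)
step 24: x0=(-1.5874, -1.4918) x1=(1.8406, -0.9600) x2=(0.4591, 2.1745) x3=(1.7994, 1.4343)
step 25: x0=(-1.5738, -1.4751) x1=(1.8678, -0.9475) x2=(0.4793, 2.1885) x3=(1.8104, 1.4564)
step 26: x0=(-1.5600, -1.4583) x1=(1.8948, -0.9345) x2=(0.5004, 2.2018) x3=(1.8204, 1.4787)
step 27: x0=(-1.5459, -1.4412) x1=(1.9214, -0.9210) x2=(0.5224, 2.2144) x3=(1.8294, 1.5012)
step 28: x0=(-1.5316, -1.4239) x1=(1.9477, -0.9069) x2=(0.5453, 2.2263) x3=(1.8375, 1.5240)
step 29: x0=(-1.5171, -1.4064) x1=(1.9738, -0.8922) x2=(0.5691, 2.2374) x3=(1.8446, 1.5469)
step 30: x0=(-1.5023, -1.3888) x1=(1.9995, -0.8770) x2=(0.5939, 2.2478) x3=(1.8507, 1.5702)
step 31: x0=(-1.4874, -1.3709) x1=(2.0249, -0.8613) x2=(0.6196, 2.2574) x3=(1.8558, 1.5936)
step 32: x0=(-1.4721, -1.3528) x1=(2.0501, -0.8451) x2=(0.6464, 2.2663) x3=(1.8598, 1.6173)
step 33: x0=(-1.4567, -1.3346) x1=(2.0749, -0.8283) x2=(0.6743, 2.2743) x3=(1.8627, 1.6414)
step 34: x0=(-1.4410, -1.3161) x1=(2.0994, -0.8110) x2=(0.7033, 2.2816) x3=(1.8644, 1.6657)
step 35: x0=(-1.4250, -1.2974) x1=(2.1236, -0.7932) x2=(0.7334, 2.2879) x3=(1.8649, 1.6904)
step 36: x0=(-1.4089, -1.2786) x1=(2.1474, -0.7748) x2=(0.7649, 2.2934) x3=(1.8642, 1.7154)
step 37: x0=(-1.3925, -1.2595) x1=(2.1710, -0.7559) x2=(0.7976, 2.2980) x3=(1.8621, 1.7409)
step 38: x0=(-1.3758, -1.2403) x1=(2.1942, -0.7365) x2=(0.8318, 2.3015) x3=(1.8586, 1.7668)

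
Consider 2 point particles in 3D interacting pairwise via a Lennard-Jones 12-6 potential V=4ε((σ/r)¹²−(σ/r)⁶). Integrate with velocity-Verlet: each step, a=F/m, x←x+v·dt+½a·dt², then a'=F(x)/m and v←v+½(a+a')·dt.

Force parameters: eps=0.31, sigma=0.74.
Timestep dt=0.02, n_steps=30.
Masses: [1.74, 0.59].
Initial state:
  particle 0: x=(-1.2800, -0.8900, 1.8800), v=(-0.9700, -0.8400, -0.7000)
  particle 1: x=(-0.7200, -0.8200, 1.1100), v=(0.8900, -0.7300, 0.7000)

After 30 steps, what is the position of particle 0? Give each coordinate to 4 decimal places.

(-1.8032, -1.3879, 1.4198)

step 0: x0=(-1.2800, -0.8900, 1.8800) x1=(-0.7200, -0.8200, 1.1100)
step 1: x0=(-1.2993, -0.9068, 1.8659) x1=(-0.7024, -0.8346, 1.1243)
step 2: x0=(-1.3185, -0.9236, 1.8517) x1=(-0.6852, -0.8493, 1.1390)
step 3: x0=(-1.3376, -0.9403, 1.8372) x1=(-0.6684, -0.8640, 1.1543)
step 4: x0=(-1.3565, -0.9571, 1.8227) x1=(-0.6521, -0.8788, 1.1700)
step 5: x0=(-1.3752, -0.9738, 1.8079) x1=(-0.6362, -0.8936, 1.1861)
step 6: x0=(-1.3938, -0.9905, 1.7931) x1=(-0.6208, -0.9085, 1.2026)
step 7: x0=(-1.4122, -1.0072, 1.7781) x1=(-0.6059, -0.9234, 1.2195)
step 8: x0=(-1.4305, -1.0239, 1.7630) x1=(-0.5915, -0.9384, 1.2368)
step 9: x0=(-1.4486, -1.0405, 1.7478) x1=(-0.5775, -0.9534, 1.2543)
step 10: x0=(-1.4665, -1.0572, 1.7325) x1=(-0.5641, -0.9685, 1.2721)
step 11: x0=(-1.4843, -1.0738, 1.7171) x1=(-0.5511, -0.9836, 1.2902)
step 12: x0=(-1.5019, -1.0904, 1.7017) x1=(-0.5385, -0.9988, 1.3084)
step 13: x0=(-1.5194, -1.1070, 1.6862) x1=(-0.5263, -1.0140, 1.3268)
step 14: x0=(-1.5368, -1.1236, 1.6707) x1=(-0.5146, -1.0292, 1.3454)
step 15: x0=(-1.5540, -1.1401, 1.6551) x1=(-0.5032, -1.0445, 1.3640)
step 16: x0=(-1.5711, -1.1567, 1.6394) x1=(-0.4922, -1.0598, 1.3828)
step 17: x0=(-1.5881, -1.1732, 1.6238) x1=(-0.4814, -1.0751, 1.4017)
step 18: x0=(-1.6050, -1.1898, 1.6081) x1=(-0.4710, -1.0905, 1.4206)
step 19: x0=(-1.6218, -1.2063, 1.5925) x1=(-0.4608, -1.1059, 1.4395)
step 20: x0=(-1.6386, -1.2229, 1.5768) x1=(-0.4508, -1.1213, 1.4585)
step 21: x0=(-1.6552, -1.2394, 1.5611) x1=(-0.4411, -1.1367, 1.4775)
step 22: x0=(-1.6718, -1.2559, 1.5454) x1=(-0.4315, -1.1521, 1.4965)
step 23: x0=(-1.6884, -1.2724, 1.5297) x1=(-0.4221, -1.1676, 1.5155)
step 24: x0=(-1.7049, -1.2889, 1.5140) x1=(-0.4129, -1.1830, 1.5345)
step 25: x0=(-1.7213, -1.3054, 1.4983) x1=(-0.4037, -1.1985, 1.5535)
step 26: x0=(-1.7378, -1.3219, 1.4826) x1=(-0.3947, -1.2140, 1.5725)
step 27: x0=(-1.7542, -1.3384, 1.4669) x1=(-0.3858, -1.2295, 1.5915)
step 28: x0=(-1.7705, -1.3549, 1.4512) x1=(-0.3769, -1.2450, 1.6105)
step 29: x0=(-1.7869, -1.3714, 1.4355) x1=(-0.3681, -1.2605, 1.6295)
step 30: x0=(-1.8032, -1.3879, 1.4198) x1=(-0.3594, -1.2760, 1.6485)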